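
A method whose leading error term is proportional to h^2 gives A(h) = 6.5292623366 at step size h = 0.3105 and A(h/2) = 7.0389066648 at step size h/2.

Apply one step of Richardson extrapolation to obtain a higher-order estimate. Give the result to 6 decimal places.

Leading term ∝ h^2; use weight 4 = 2^2.
4*7.0389066648 − 6.5292623366 = 21.6263643226
R = 21.6263643226/3 = 7.2087881075

7.208788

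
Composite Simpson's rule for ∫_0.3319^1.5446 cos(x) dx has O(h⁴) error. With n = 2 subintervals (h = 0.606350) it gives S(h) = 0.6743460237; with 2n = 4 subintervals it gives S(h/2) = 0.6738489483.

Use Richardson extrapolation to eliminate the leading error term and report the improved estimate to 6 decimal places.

0.673816

r = 4, so 2^r = 16.
Numerator 16×A(h/2) − A(h) = 16×0.6738489483 − 0.6743460237 = 10.1072371491
(16×0.6738489483 − 0.6743460237)/(16 − 1) = 0.6738158099
Correction |R − A(h/2)| = 3.314e-05; gap |A(h/2) − A(h)| = 4.971e-04.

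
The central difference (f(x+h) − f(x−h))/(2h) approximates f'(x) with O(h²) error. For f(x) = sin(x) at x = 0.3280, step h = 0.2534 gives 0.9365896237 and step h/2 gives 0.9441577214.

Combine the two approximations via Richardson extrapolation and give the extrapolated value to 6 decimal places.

r = 2: numerator weight 4, denominator 3.
Difference of the inputs: 0.9441577214 − 0.9365896237 = 0.0075680977
Correction (A(h/2) − A(h))/(4 − 1) = 0.0075680977/3 = 0.0025226992
R = 0.9441577214 + 0.0025226992 = 0.9466804206

0.946680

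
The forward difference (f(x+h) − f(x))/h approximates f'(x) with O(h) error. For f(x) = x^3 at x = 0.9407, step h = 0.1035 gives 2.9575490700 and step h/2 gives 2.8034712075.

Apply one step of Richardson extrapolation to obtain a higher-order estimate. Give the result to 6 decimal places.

2.649393

Error is O(h^1); halving h shrinks it by 2^1 = 2.
2 × 2.8034712075 = 5.6069424150; subtract 2.9575490700 → 2.6493933450
(2 × 2.8034712075 − 2.9575490700)/(2 − 1) = 2.6493933450
Shift from A(h/2): −0.1540778625.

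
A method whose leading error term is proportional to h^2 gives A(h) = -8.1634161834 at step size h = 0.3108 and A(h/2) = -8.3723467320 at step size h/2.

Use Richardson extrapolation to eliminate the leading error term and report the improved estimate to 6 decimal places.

Leading term ∝ h^2; use weight 4 = 2^2.
4×(-8.3723467320) − (-8.1634161834) = -25.3259707446
Divide by 2^2 − 1 = 3.
Result: -8.4419902482

-8.441990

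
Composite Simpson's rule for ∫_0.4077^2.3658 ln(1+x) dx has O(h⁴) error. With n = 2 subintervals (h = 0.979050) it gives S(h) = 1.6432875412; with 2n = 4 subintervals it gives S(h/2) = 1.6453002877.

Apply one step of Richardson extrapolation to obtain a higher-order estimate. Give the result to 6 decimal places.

1.645434

The method has order 4: 2^4 = 16.
Top: 16(1.6453002877) − (1.6432875412) = 24.6815170620
Divide by 2^4 − 1 = 15.
Result: 1.6454344708
Gap between inputs: 2.013e-03; correction applied: +0.0001341831.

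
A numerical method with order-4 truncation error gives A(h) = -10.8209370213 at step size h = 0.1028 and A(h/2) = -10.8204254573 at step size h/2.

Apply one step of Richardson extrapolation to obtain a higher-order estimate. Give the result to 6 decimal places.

Order 4 gives 2^r = 16 and 2^r − 1 = 15.
2^4*A(h/2) = -173.1268073168; minus A(h) gives -162.3058702955.
Extrapolated: (-162.3058702955) / 15 = -10.8203913530
Correction |R − A(h/2)| = 3.410e-05; gap |A(h/2) − A(h)| = 5.116e-04.

-10.820391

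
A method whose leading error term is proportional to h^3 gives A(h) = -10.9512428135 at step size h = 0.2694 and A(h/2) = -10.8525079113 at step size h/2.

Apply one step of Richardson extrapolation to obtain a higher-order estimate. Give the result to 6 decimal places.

-10.838403

r = 3: numerator weight 8, denominator 7.
2^3×A(h/2) = -86.8200632904; minus A(h) gives -75.8688204769.
Denominator 8 − 1 = 7.
So the Richardson estimate is -10.8384029253.
Shift from A(h/2): +0.0141049860.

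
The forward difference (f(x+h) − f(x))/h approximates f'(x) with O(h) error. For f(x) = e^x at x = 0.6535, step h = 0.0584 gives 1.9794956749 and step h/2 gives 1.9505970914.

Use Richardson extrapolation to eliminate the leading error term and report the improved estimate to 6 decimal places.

1.921699

Leading term ∝ h^1; use weight 2 = 2^1.
2^1×A(h/2) = 3.9011941828; minus A(h) gives 1.9216985079.
R = 1.9216985079/1 = 1.9216985079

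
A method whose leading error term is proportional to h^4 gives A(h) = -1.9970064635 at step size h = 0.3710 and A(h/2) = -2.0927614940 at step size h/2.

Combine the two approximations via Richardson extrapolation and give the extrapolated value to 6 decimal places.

-2.099145

r = 4, so 2^r = 16.
16×(-2.0927614940) = -33.4841839040; subtract (-1.9970064635) → -31.4871774405
Divide by 2^4 − 1 = 15.
Result: -2.0991451627
Gap between inputs: 9.576e-02; correction applied: −0.0063836687.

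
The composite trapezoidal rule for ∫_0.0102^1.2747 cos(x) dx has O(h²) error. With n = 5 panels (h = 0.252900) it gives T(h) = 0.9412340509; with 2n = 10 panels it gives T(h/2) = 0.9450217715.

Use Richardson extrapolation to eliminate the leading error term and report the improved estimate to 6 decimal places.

Leading term ∝ h^2; use weight 4 = 2^2.
Top: 4(0.9450217715) − (0.9412340509) = 2.8388530351
2.8388530351 ÷ 3 = 0.9462843450

0.946284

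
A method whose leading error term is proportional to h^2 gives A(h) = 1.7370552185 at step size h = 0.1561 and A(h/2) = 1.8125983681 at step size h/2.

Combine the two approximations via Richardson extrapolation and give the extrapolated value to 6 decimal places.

Method order is 2; weight 2^2 = 4.
Top: 4(1.8125983681) − (1.7370552185) = 5.5133382539
Divide by 2^2 − 1 = 3.
(4 × 1.8125983681 − 1.7370552185)/(4 − 1) = 1.8377794180

1.837779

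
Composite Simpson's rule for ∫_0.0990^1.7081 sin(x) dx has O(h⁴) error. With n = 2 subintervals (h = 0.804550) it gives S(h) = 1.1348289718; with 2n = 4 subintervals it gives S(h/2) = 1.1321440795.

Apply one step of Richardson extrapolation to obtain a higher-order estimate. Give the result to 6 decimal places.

The method has order 4: 2^4 = 16.
16·1.1321440795 − 1.1348289718 = 16.9794763002
Divide by 2^4 − 1 = 15.
R = 16.9794763002/15 = 1.1319650867
Shift from A(h/2): −0.0001789928.

1.131965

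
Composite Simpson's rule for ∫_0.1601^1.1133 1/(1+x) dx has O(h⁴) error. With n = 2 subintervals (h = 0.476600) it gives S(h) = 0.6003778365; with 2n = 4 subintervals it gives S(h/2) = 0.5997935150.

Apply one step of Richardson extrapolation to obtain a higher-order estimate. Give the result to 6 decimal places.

With r = 4 the leading error scales as h^4, so the weight is 2^4 = 16.
Numerator 16·A(h/2) − A(h) = 16·0.5997935150 − 0.6003778365 = 8.9963184035
Denominator 16 − 1 = 15.
Result: 0.5997545602
Shift from A(h/2): −0.0000389548.

0.599755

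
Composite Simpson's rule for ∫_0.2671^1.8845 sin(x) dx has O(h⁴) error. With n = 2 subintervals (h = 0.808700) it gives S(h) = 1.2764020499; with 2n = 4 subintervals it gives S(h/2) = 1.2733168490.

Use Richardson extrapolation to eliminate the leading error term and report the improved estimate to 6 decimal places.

With r = 4 the leading error scales as h^4, so the weight is 2^4 = 16.
Difference of the inputs: 1.2733168490 − 1.2764020499 = -0.0030852009
Divide by 2^4 − 1 = 15: (-0.0030852009)/15 = -0.0002056801
R = 1.2733168490 − 0.0002056801 = 1.2731111689
Gap between inputs: 3.085e-03; correction applied: −0.0002056801.

1.273111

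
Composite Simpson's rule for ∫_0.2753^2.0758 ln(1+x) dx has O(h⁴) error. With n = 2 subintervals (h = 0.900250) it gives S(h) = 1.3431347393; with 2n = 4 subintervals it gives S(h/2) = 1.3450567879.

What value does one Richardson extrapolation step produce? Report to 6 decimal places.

r = 4: numerator weight 16, denominator 15.
Numerator 16×A(h/2) − A(h) = 16×1.3450567879 − 1.3431347393 = 20.1777738671
Divide by 2^4 − 1 = 15.
Extrapolated: 20.1777738671 / 15 = 1.3451849245
Shift from A(h/2): +0.0001281366.

1.345185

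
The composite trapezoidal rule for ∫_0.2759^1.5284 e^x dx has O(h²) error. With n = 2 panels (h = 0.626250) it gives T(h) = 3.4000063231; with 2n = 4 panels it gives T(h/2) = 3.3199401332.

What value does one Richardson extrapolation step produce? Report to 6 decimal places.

3.293251

The method has order 2: 2^2 = 4.
2^2 × A(h/2) = 13.2797605328; minus A(h) gives 9.8797542097.
Denominator 4 − 1 = 3.
9.8797542097 ÷ 3 = 3.2932514032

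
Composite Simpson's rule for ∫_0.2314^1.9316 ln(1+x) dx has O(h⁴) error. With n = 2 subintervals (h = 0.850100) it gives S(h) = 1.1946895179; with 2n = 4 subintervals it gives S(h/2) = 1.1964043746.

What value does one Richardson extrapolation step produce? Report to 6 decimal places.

1.196519

Leading term ∝ h^4; use weight 16 = 2^4.
Top: 16(1.1964043746) − (1.1946895179) = 17.9477804757
R = 17.9477804757/15 = 1.1965186984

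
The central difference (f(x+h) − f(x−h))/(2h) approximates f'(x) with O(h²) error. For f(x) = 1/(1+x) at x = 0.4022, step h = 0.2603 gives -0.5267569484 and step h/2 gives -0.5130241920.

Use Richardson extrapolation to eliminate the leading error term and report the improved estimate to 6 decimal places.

Leading term ∝ h^2; use weight 4 = 2^2.
Top: 4(-0.5130241920) − (-0.5267569484) = -1.5253398196
Divide by 2^2 − 1 = 3.
(-1.5253398196) ÷ 3 = -0.5084466065

-0.508447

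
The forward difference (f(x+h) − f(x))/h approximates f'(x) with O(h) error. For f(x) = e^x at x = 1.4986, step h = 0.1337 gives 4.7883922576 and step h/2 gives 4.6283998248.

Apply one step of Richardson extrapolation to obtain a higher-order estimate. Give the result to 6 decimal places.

4.468407

r = 1: numerator weight 2, denominator 1.
Top: 2(4.6283998248) − (4.7883922576) = 4.4684073920
(2*4.6283998248 − 4.7883922576)/(2 − 1) = 4.4684073920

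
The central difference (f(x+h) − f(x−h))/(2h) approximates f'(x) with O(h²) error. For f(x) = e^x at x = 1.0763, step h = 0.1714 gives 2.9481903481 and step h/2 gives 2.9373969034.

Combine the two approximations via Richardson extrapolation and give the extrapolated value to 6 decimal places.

2.933799

Method order is 2; weight 2^2 = 4.
4·2.9373969034 = 11.7495876136; subtract 2.9481903481 → 8.8013972655
Denominator 4 − 1 = 3.
Extrapolated: 8.8013972655 / 3 = 2.9337990885
Gap between inputs: 1.079e-02; correction applied: −0.0035978149.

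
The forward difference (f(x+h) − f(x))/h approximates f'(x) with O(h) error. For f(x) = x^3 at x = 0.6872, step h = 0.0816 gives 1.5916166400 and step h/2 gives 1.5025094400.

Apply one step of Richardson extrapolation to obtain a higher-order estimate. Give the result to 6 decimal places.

1.413402

r = 1, so 2^r = 2.
2·1.5025094400 − 1.5916166400 = 1.4134022400
(2·1.5025094400 − 1.5916166400)/(2 − 1) = 1.4134022400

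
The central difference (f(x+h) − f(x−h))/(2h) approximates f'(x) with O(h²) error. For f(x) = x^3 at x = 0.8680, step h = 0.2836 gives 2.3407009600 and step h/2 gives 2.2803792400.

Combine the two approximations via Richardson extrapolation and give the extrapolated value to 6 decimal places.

2.260272

The method has order 2: 2^2 = 4.
4×2.2803792400 − 2.3407009600 = 6.7808160000
Denominator 4 − 1 = 3.
Extrapolated: 6.7808160000 / 3 = 2.2602720000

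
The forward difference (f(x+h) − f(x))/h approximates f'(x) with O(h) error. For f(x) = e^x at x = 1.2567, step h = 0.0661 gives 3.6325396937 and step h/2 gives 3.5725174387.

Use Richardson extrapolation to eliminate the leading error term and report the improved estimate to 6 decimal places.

3.512495

r = 1, so 2^r = 2.
2 × 3.5725174387 = 7.1450348774; subtract 3.6325396937 → 3.5124951837
R = 3.5124951837/1 = 3.5124951837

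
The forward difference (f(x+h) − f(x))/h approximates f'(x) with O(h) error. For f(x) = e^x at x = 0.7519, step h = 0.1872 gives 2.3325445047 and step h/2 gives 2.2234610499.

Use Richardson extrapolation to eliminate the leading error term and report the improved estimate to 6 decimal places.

Error is O(h^1); halving h shrinks it by 2^1 = 2.
2·2.2234610499 = 4.4469220998; 4.4469220998 − 2.3325445047 = 2.1143775951
Divide by 2^1 − 1 = 1.
Extrapolated: 2.1143775951 / 1 = 2.1143775951
Gap between inputs: 1.091e-01; correction applied: −0.1090834548.

2.114378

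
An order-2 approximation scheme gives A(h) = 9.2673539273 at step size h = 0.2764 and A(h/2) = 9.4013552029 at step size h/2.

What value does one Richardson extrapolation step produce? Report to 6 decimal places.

9.446022

Error is O(h^2); halving h shrinks it by 2^2 = 4.
4×9.4013552029 − 9.2673539273 = 28.3380668843
R = 28.3380668843/3 = 9.4460222948
Shift from A(h/2): +0.0446670919.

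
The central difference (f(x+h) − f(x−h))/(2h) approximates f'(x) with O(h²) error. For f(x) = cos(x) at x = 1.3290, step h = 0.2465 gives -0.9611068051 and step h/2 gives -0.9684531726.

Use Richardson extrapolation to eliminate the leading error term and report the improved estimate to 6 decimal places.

r = 2, so 2^r = 4.
A(h/2) − A(h) = -0.9684531726 − (-0.9611068051) = -0.0073463675
Divide by 2^2 − 1 = 3: (-0.0073463675)/3 = -0.0024487892
R = A(h/2) + (A(h/2) − A(h))/3 = -0.9684531726 − 0.0024487892 = -0.9709019618
Gap between inputs: 7.346e-03; correction applied: −0.0024487892.

-0.970902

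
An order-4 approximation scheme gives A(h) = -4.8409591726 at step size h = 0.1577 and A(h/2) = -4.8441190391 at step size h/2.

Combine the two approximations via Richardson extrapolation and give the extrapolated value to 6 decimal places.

-4.844330

Leading term ∝ h^4; use weight 16 = 2^4.
Difference of the inputs: -4.8441190391 − (-4.8409591726) = -0.0031598665
Correction (A(h/2) − A(h))/(16 − 1) = (-0.0031598665)/15 = -0.0002106578
R = -4.8441190391 − 0.0002106578 = -4.8443296969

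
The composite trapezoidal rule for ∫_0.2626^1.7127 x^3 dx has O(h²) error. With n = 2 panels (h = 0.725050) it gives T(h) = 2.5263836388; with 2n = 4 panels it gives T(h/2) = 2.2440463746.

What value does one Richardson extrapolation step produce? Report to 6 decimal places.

With r = 2 the leading error scales as h^2, so the weight is 2^2 = 4.
A(h/2) − A(h) = 2.2440463746 − 2.5263836388 = -0.2823372642
Divide by 2^2 − 1 = 3: (-0.2823372642)/3 = -0.0941124214
R = A(h/2) + (A(h/2) − A(h))/3 = 2.2440463746 − 0.0941124214 = 2.1499339532
Shift from A(h/2): −0.0941124214.

2.149934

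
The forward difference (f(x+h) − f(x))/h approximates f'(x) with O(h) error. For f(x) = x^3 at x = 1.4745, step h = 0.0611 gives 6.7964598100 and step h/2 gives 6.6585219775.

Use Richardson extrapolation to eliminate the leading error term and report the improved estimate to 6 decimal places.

6.520584

The method has order 1: 2^1 = 2.
2×6.6585219775 = 13.3170439550; 13.3170439550 − 6.7964598100 = 6.5205841450
Extrapolated: 6.5205841450 / 1 = 6.5205841450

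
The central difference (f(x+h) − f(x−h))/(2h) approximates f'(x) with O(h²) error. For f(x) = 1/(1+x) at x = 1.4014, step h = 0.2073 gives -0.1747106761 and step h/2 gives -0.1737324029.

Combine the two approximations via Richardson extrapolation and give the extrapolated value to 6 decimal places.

-0.173406

Error is O(h^2); halving h shrinks it by 2^2 = 4.
2^2·A(h/2) = -0.6949296116; minus A(h) gives -0.5202189355.
Denominator 4 − 1 = 3.
Result: -0.1734063118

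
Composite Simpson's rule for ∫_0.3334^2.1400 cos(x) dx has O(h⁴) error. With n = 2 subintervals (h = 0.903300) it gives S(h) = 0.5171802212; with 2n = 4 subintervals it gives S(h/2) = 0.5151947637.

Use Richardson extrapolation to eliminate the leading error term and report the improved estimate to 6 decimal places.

0.515062

Leading term ∝ h^4; use weight 16 = 2^4.
Numerator 16 × A(h/2) − A(h) = 16 × 0.5151947637 − 0.5171802212 = 7.7259359980
Extrapolated: 7.7259359980 / 15 = 0.5150623999
Correction |R − A(h/2)| = 1.324e-04; gap |A(h/2) − A(h)| = 1.985e-03.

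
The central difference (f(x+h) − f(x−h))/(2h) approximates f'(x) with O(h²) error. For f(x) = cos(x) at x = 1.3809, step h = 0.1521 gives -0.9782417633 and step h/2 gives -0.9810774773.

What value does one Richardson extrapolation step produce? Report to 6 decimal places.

r = 2, so 2^r = 4.
Numerator 4·A(h/2) − A(h) = 4·(-0.9810774773) − (-0.9782417633) = -2.9460681459
Denominator 4 − 1 = 3.
Extrapolated: (-2.9460681459) / 3 = -0.9820227153
Shift from A(h/2): −0.0009452380.

-0.982023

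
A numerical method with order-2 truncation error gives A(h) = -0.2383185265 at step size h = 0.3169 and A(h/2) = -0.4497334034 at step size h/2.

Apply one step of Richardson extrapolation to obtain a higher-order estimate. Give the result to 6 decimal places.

Error is O(h^2); halving h shrinks it by 2^2 = 4.
Top: 4(-0.4497334034) − (-0.2383185265) = -1.5606150871
(4*(-0.4497334034) − (-0.2383185265))/(4 − 1) = -0.5202050290

-0.520205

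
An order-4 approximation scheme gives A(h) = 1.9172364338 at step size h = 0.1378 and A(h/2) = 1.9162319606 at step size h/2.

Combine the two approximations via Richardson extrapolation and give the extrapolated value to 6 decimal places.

1.916165

Leading term ∝ h^4; use weight 16 = 2^4.
Top: 16(1.9162319606) − (1.9172364338) = 28.7424749358
(16·1.9162319606 − 1.9172364338)/(16 − 1) = 1.9161649957
Correction |R − A(h/2)| = 6.696e-05; gap |A(h/2) − A(h)| = 1.004e-03.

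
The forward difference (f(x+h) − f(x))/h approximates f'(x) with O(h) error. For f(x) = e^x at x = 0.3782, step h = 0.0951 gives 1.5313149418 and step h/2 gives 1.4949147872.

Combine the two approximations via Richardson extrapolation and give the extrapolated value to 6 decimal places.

Error is O(h^1); halving h shrinks it by 2^1 = 2.
2·1.4949147872 = 2.9898295744; subtract 1.5313149418 → 1.4585146326
Denominator 2 − 1 = 1.
So the Richardson estimate is 1.4585146326.
Gap between inputs: 3.640e-02; correction applied: −0.0364001546.

1.458515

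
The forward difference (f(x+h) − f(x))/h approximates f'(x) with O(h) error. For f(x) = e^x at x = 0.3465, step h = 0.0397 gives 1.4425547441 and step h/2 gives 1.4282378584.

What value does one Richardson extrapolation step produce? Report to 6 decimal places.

With r = 1 the leading error scales as h^1, so the weight is 2^1 = 2.
A(h/2) − A(h) = 1.4282378584 − 1.4425547441 = -0.0143168857
Correction (A(h/2) − A(h))/(2 − 1) = (-0.0143168857)/1 = -0.0143168857
R = A(h/2) + (A(h/2) − A(h))/1 = 1.4282378584 − 0.0143168857 = 1.4139209727
Shift from A(h/2): −0.0143168857.

1.413921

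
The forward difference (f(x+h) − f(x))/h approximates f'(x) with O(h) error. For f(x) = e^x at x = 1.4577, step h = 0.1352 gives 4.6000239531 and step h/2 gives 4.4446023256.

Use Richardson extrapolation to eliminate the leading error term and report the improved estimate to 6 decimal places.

4.289181

Method order is 1; weight 2^1 = 2.
2^1·A(h/2) = 8.8892046512; minus A(h) gives 4.2891806981.
Extrapolated: 4.2891806981 / 1 = 4.2891806981
Gap between inputs: 1.554e-01; correction applied: −0.1554216275.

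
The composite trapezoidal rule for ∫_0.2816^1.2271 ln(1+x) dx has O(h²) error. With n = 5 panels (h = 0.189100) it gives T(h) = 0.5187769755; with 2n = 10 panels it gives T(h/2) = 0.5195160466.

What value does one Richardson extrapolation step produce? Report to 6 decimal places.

0.519762

Method order is 2; weight 2^2 = 4.
Top: 4(0.5195160466) − (0.5187769755) = 1.5592872109
1.5592872109 ÷ 3 = 0.5197624036
Correction |R − A(h/2)| = 2.464e-04; gap |A(h/2) − A(h)| = 7.391e-04.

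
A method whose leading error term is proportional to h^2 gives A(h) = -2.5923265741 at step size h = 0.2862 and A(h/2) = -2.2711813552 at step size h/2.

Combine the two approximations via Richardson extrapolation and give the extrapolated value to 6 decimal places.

-2.164133

r = 2, so 2^r = 4.
Top: 4(-2.2711813552) − (-2.5923265741) = -6.4923988467
(4×(-2.2711813552) − (-2.5923265741))/(4 − 1) = -2.1641329489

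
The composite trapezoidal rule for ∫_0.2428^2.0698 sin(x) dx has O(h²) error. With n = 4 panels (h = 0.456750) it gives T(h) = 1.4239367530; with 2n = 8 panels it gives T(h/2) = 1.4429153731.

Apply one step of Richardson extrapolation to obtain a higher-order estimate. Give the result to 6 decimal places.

The method has order 2: 2^2 = 4.
Weighted: 5.7716614924 − 1.4239367530 = 4.3477247394
Extrapolated: 4.3477247394 / 3 = 1.4492415798

1.449242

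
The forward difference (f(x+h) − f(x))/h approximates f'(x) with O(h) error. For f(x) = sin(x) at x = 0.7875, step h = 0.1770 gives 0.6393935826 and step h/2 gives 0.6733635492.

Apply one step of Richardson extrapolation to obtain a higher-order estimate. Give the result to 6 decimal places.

0.707334

Leading term ∝ h^1; use weight 2 = 2^1.
2×0.6733635492 = 1.3467270984; subtract 0.6393935826 → 0.7073335158
(2×0.6733635492 − 0.6393935826)/(2 − 1) = 0.7073335158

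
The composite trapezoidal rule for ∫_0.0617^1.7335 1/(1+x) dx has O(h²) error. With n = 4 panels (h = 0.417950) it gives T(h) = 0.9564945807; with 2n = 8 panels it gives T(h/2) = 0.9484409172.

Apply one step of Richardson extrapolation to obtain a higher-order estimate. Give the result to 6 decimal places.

0.945756

Order 2 gives 2^r = 4 and 2^r − 1 = 3.
2^2 × A(h/2) = 3.7937636688; minus A(h) gives 2.8372690881.
Denominator 4 − 1 = 3.
So the Richardson estimate is 0.9457563627.
Correction |R − A(h/2)| = 2.685e-03; gap |A(h/2) − A(h)| = 8.054e-03.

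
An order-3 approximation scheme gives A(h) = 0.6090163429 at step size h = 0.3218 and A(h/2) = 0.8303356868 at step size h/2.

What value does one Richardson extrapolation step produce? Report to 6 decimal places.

Method order is 3; weight 2^3 = 8.
8·0.8303356868 − 0.6090163429 = 6.0336691515
Extrapolated: 6.0336691515 / 7 = 0.8619527359
Shift from A(h/2): +0.0316170491.

0.861953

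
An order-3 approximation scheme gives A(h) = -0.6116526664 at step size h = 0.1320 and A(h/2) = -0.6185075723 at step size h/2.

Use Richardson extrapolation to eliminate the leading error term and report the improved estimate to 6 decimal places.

With r = 3 the leading error scales as h^3, so the weight is 2^3 = 8.
Top: 8(-0.6185075723) − (-0.6116526664) = -4.3364079120
Denominator 8 − 1 = 7.
So the Richardson estimate is -0.6194868446.

-0.619487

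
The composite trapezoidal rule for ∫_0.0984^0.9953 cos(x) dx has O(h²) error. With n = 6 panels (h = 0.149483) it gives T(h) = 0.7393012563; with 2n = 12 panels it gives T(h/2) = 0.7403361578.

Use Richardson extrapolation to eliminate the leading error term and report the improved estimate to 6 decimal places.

r = 2: numerator weight 4, denominator 3.
2^2*A(h/2) = 2.9613446312; minus A(h) gives 2.2220433749.
R = 2.2220433749/3 = 0.7406811250
Gap between inputs: 1.035e-03; correction applied: +0.0003449672.

0.740681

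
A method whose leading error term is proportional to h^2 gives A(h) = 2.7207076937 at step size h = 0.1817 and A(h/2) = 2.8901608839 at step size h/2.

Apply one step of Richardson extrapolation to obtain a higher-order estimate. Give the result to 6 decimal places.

Method order is 2; weight 2^2 = 4.
A(h/2) − A(h) = 2.8901608839 − 2.7207076937 = 0.1694531902
Correction (A(h/2) − A(h))/(4 − 1) = 0.1694531902/3 = 0.0564843967
R = 2.8901608839 + 0.0564843967 = 2.9466452806

2.946645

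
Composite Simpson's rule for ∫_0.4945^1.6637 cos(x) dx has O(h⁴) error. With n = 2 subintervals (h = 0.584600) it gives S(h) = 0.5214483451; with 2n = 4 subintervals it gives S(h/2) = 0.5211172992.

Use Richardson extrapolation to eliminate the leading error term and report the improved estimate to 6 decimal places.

Method order is 4; weight 2^4 = 16.
16 × 0.5211172992 = 8.3378767872; 8.3378767872 − 0.5214483451 = 7.8164284421
Divide by 2^4 − 1 = 15.
R = 7.8164284421/15 = 0.5210952295

0.521095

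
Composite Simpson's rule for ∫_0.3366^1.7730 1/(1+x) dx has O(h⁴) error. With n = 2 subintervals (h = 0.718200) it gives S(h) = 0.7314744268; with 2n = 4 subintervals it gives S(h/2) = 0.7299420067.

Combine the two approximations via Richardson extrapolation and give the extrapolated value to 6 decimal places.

0.729840

Method order is 4; weight 2^4 = 16.
16*0.7299420067 = 11.6790721072; 11.6790721072 − 0.7314744268 = 10.9475976804
10.9475976804 ÷ 15 = 0.7298398454
Gap between inputs: 1.532e-03; correction applied: −0.0001021613.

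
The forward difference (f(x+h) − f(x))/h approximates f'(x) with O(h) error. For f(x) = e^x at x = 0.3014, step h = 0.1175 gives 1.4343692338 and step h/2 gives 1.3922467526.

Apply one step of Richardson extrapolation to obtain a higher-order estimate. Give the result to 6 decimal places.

The method has order 1: 2^1 = 2.
2·1.3922467526 = 2.7844935052; 2.7844935052 − 1.4343692338 = 1.3501242714
Denominator 2 − 1 = 1.
So the Richardson estimate is 1.3501242714.
Gap between inputs: 4.212e-02; correction applied: −0.0421224812.

1.350124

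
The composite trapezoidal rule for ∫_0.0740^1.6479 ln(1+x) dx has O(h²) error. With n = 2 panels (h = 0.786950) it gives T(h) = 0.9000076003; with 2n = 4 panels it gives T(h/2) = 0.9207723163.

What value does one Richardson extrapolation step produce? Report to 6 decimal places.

With r = 2 the leading error scales as h^2, so the weight is 2^2 = 4.
4 × 0.9207723163 − 0.9000076003 = 2.7830816649
R = 2.7830816649/3 = 0.9276938883

0.927694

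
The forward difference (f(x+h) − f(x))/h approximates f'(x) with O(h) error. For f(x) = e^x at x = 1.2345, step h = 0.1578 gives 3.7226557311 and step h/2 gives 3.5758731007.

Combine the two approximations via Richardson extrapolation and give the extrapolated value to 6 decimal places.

Error is O(h^1); halving h shrinks it by 2^1 = 2.
Top: 2(3.5758731007) − (3.7226557311) = 3.4290904703
Divide by 2^1 − 1 = 1.
(2×3.5758731007 − 3.7226557311)/(2 − 1) = 3.4290904703

3.429090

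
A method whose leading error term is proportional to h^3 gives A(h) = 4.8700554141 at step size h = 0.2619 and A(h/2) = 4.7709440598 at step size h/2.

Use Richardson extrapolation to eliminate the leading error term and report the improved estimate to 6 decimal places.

Order 3 gives 2^r = 8 and 2^r − 1 = 7.
8*4.7709440598 = 38.1675524784; 38.1675524784 − 4.8700554141 = 33.2974970643
Divide by 2^3 − 1 = 7.
R = 33.2974970643/7 = 4.7567852949

4.756785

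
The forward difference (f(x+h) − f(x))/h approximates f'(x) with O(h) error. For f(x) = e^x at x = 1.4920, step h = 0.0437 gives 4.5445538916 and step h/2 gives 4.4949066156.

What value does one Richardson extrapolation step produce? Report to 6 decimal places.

Method order is 1; weight 2^1 = 2.
Weighted: 8.9898132312 − 4.5445538916 = 4.4452593396
Denominator 2 − 1 = 1.
4.4452593396 ÷ 1 = 4.4452593396
Shift from A(h/2): −0.0496472760.

4.445259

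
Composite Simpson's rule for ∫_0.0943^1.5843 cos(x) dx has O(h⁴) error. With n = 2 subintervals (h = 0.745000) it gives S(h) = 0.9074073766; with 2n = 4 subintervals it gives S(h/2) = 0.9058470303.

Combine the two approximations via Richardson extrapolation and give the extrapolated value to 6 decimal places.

Order 4 gives 2^r = 16 and 2^r − 1 = 15.
16*0.9058470303 = 14.4935524848; subtract 0.9074073766 → 13.5861451082
R = 13.5861451082/15 = 0.9057430072
Correction |R − A(h/2)| = 1.040e-04; gap |A(h/2) − A(h)| = 1.560e-03.

0.905743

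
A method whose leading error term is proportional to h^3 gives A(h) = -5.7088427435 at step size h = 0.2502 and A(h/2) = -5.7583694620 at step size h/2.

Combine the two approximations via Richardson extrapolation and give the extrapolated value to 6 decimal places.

Error is O(h^3); halving h shrinks it by 2^3 = 8.
2^3·A(h/2) = -46.0669556960; minus A(h) gives -40.3581129525.
Extrapolated: (-40.3581129525) / 7 = -5.7654447075

-5.765445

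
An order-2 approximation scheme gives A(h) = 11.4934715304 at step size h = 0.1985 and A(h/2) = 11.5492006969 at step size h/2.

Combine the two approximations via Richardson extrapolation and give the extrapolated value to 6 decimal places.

11.567777

r = 2: numerator weight 4, denominator 3.
Weighted: 46.1968027876 − 11.4934715304 = 34.7033312572
34.7033312572 ÷ 3 = 11.5677770857
Gap between inputs: 5.573e-02; correction applied: +0.0185763888.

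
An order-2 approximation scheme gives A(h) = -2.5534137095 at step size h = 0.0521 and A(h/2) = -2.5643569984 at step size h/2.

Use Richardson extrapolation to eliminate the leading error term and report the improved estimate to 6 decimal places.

Order 2 gives 2^r = 4 and 2^r − 1 = 3.
Top: 4(-2.5643569984) − (-2.5534137095) = -7.7040142841
R = (-7.7040142841)/3 = -2.5680047614
Correction |R − A(h/2)| = 3.648e-03; gap |A(h/2) − A(h)| = 1.094e-02.

-2.568005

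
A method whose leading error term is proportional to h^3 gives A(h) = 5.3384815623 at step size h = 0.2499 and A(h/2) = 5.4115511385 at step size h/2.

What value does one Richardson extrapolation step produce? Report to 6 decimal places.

5.421990

The method has order 3: 2^3 = 8.
2^3×A(h/2) = 43.2924091080; minus A(h) gives 37.9539275457.
37.9539275457 ÷ 7 = 5.4219896494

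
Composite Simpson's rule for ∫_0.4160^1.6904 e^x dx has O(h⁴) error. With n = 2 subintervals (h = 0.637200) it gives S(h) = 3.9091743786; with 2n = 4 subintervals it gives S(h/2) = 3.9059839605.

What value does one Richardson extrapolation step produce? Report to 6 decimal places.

r = 4: numerator weight 16, denominator 15.
16 × 3.9059839605 = 62.4957433680; subtract 3.9091743786 → 58.5865689894
Denominator 16 − 1 = 15.
Extrapolated: 58.5865689894 / 15 = 3.9057712660
Shift from A(h/2): −0.0002126945.

3.905771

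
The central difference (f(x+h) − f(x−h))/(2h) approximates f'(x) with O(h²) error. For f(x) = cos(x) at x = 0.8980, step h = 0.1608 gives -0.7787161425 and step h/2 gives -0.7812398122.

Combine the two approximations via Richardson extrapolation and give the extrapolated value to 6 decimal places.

-0.782081

With r = 2 the leading error scales as h^2, so the weight is 2^2 = 4.
Top: 4(-0.7812398122) − (-0.7787161425) = -2.3462431063
(-2.3462431063) ÷ 3 = -0.7820810354
Correction |R − A(h/2)| = 8.412e-04; gap |A(h/2) − A(h)| = 2.524e-03.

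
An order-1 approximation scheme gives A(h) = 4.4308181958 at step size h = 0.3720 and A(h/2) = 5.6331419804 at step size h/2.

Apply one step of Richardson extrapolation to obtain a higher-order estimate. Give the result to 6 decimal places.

6.835466

r = 1: numerator weight 2, denominator 1.
2×5.6331419804 = 11.2662839608; subtract 4.4308181958 → 6.8354657650
Denominator 2 − 1 = 1.
6.8354657650 ÷ 1 = 6.8354657650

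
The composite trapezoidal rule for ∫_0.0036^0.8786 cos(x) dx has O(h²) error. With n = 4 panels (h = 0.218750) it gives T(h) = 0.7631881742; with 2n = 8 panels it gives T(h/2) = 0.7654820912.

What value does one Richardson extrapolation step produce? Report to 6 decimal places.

r = 2: numerator weight 4, denominator 3.
Difference of the inputs: 0.7654820912 − 0.7631881742 = 0.0022939170
Correction (A(h/2) − A(h))/(4 − 1) = 0.0022939170/3 = 0.0007646390
R = 0.7654820912 + 0.0007646390 = 0.7662467302

0.766247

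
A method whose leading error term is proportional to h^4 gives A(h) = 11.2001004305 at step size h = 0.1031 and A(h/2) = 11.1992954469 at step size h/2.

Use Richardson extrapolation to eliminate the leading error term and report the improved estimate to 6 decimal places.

With r = 4 the leading error scales as h^4, so the weight is 2^4 = 16.
16 × 11.1992954469 = 179.1887271504; 179.1887271504 − 11.2001004305 = 167.9886267199
Denominator 16 − 1 = 15.
Result: 11.1992417813

11.199242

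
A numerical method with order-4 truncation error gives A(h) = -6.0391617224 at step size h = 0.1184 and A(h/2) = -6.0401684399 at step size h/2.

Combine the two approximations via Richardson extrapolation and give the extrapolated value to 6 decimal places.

-6.040236

With r = 4 the leading error scales as h^4, so the weight is 2^4 = 16.
Weighted: (-96.6426950384) − (-6.0391617224) = -90.6035333160
Divide by 2^4 − 1 = 15.
(16*(-6.0401684399) − (-6.0391617224))/(16 − 1) = -6.0402355544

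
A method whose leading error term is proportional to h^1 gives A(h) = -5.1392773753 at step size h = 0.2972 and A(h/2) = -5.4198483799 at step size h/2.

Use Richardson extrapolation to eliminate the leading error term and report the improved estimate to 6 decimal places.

r = 1: numerator weight 2, denominator 1.
2×(-5.4198483799) = -10.8396967598; subtract (-5.1392773753) → -5.7004193845
R = (-5.7004193845)/1 = -5.7004193845
Gap between inputs: 2.806e-01; correction applied: −0.2805710046.

-5.700419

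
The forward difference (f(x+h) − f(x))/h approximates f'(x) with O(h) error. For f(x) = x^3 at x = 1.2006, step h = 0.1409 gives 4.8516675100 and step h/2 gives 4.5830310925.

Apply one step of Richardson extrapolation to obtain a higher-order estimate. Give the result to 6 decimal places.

4.314395

Error is O(h^1); halving h shrinks it by 2^1 = 2.
A(h/2) − A(h) = 4.5830310925 − 4.8516675100 = -0.2686364175
Divide by 2^1 − 1 = 1: (-0.2686364175)/1 = -0.2686364175
R = 4.5830310925 − 0.2686364175 = 4.3143946750
Correction |R − A(h/2)| = 2.686e-01; gap |A(h/2) − A(h)| = 2.686e-01.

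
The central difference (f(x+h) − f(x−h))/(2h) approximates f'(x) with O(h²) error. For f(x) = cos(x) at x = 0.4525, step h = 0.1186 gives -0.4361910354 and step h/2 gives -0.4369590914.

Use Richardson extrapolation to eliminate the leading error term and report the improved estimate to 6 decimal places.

r = 2, so 2^r = 4.
4·(-0.4369590914) − (-0.4361910354) = -1.3116453302
Denominator 4 − 1 = 3.
R = (-1.3116453302)/3 = -0.4372151101

-0.437215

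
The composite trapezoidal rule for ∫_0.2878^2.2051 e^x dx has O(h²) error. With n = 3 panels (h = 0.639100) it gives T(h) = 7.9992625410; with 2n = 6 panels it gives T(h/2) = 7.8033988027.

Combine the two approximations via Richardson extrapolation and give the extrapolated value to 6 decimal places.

7.738111

Method order is 2; weight 2^2 = 4.
4·7.8033988027 = 31.2135952108; 31.2135952108 − 7.9992625410 = 23.2143326698
Divide by 2^2 − 1 = 3.
(4·7.8033988027 − 7.9992625410)/(4 − 1) = 7.7381108899
Shift from A(h/2): −0.0652879128.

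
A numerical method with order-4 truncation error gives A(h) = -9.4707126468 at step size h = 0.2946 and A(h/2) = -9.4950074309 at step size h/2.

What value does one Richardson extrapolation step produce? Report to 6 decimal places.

-9.496627

r = 4, so 2^r = 16.
Top: 16(-9.4950074309) − (-9.4707126468) = -142.4494062476
R = (-142.4494062476)/15 = -9.4966270832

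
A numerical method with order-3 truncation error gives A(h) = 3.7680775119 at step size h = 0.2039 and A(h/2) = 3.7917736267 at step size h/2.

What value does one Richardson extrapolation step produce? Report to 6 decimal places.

The method has order 3: 2^3 = 8.
8×3.7917736267 = 30.3341890136; subtract 3.7680775119 → 26.5661115017
Denominator 8 − 1 = 7.
So the Richardson estimate is 3.7951587860.

3.795159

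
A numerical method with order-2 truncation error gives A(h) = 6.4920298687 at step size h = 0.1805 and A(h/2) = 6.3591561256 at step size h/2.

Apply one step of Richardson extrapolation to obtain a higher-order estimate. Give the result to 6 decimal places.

Method order is 2; weight 2^2 = 4.
Numerator 4×A(h/2) − A(h) = 4×6.3591561256 − 6.4920298687 = 18.9445946337
Denominator 4 − 1 = 3.
18.9445946337 ÷ 3 = 6.3148648779
Shift from A(h/2): −0.0442912477.

6.314865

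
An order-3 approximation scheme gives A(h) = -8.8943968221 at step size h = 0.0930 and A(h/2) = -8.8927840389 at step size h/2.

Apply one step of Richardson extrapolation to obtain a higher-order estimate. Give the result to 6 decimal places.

-8.892554

The method has order 3: 2^3 = 8.
Numerator 8 × A(h/2) − A(h) = 8 × (-8.8927840389) − (-8.8943968221) = -62.2478754891
Denominator 8 − 1 = 7.
R = (-62.2478754891)/7 = -8.8925536413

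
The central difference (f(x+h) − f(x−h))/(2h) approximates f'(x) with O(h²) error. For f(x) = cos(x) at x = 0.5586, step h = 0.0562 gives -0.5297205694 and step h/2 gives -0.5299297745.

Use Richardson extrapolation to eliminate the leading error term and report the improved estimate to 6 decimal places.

With r = 2 the leading error scales as h^2, so the weight is 2^2 = 4.
4 × (-0.5299297745) = -2.1197190980; (-2.1197190980) − (-0.5297205694) = -1.5899985286
Extrapolated: (-1.5899985286) / 3 = -0.5299995095
Gap between inputs: 2.092e-04; correction applied: −0.0000697350.

-0.530000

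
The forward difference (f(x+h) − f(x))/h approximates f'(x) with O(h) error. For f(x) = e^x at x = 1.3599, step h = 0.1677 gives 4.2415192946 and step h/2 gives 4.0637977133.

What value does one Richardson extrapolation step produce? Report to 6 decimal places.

Error is O(h^1); halving h shrinks it by 2^1 = 2.
Top: 2(4.0637977133) − (4.2415192946) = 3.8860761320
Divide by 2^1 − 1 = 1.
(2*4.0637977133 − 4.2415192946)/(2 − 1) = 3.8860761320

3.886076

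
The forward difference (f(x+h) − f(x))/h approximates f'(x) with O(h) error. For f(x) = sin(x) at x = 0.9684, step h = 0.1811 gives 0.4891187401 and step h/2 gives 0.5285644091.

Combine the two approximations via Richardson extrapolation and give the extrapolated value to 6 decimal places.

The method has order 1: 2^1 = 2.
Numerator 2 × A(h/2) − A(h) = 2 × 0.5285644091 − 0.4891187401 = 0.5680100781
Divide by 2^1 − 1 = 1.
(2 × 0.5285644091 − 0.4891187401)/(2 − 1) = 0.5680100781
Gap between inputs: 3.945e-02; correction applied: +0.0394456690.

0.568010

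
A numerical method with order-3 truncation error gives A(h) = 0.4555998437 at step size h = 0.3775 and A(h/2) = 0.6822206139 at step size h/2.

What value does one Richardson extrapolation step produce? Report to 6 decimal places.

0.714595

With r = 3 the leading error scales as h^3, so the weight is 2^3 = 8.
8 × 0.6822206139 = 5.4577649112; 5.4577649112 − 0.4555998437 = 5.0021650675
5.0021650675 ÷ 7 = 0.7145950096
Correction |R − A(h/2)| = 3.237e-02; gap |A(h/2) − A(h)| = 2.266e-01.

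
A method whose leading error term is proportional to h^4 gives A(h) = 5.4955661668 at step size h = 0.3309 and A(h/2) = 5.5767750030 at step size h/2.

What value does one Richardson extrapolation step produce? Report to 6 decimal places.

5.582189

The method has order 4: 2^4 = 16.
Difference of the inputs: 5.5767750030 − 5.4955661668 = 0.0812088362
Divide by 2^4 − 1 = 15: 0.0812088362/15 = 0.0054139224
R = 5.5767750030 + 0.0054139224 = 5.5821889254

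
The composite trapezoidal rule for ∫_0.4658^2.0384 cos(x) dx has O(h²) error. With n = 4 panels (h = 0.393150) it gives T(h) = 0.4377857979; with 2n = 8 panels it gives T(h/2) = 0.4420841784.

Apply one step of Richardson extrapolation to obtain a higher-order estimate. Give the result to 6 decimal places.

0.443517

Error is O(h^2); halving h shrinks it by 2^2 = 4.
4·0.4420841784 = 1.7683367136; 1.7683367136 − 0.4377857979 = 1.3305509157
Denominator 4 − 1 = 3.
So the Richardson estimate is 0.4435169719.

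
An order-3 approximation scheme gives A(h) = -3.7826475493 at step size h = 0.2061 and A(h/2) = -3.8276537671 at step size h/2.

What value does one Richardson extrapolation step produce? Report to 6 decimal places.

-3.834083

With r = 3 the leading error scales as h^3, so the weight is 2^3 = 8.
Numerator 8×A(h/2) − A(h) = 8×(-3.8276537671) − (-3.7826475493) = -26.8385825875
Divide by 2^3 − 1 = 7.
(-26.8385825875) ÷ 7 = -3.8340832268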